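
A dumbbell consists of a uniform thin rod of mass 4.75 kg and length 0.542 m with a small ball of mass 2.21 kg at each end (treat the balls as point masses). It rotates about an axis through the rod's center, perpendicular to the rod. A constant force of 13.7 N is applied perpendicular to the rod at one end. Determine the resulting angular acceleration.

I_rod = (1/12)ML² = (1/12)(4.75)(0.542)² = 0.1163 kg·m².
I_balls = 2·m·(L/2)² = 2(2.21)(0.2710)² = 0.3246 kg·m².
Total I = 0.4409 kg·m².
τ = F·(L/2) = (13.7)(0.271) = 3.713 N·m.
α = τ/I = 3.713/0.4409 = 8.421 rad/s².

α ≈ 8.42 rad/s²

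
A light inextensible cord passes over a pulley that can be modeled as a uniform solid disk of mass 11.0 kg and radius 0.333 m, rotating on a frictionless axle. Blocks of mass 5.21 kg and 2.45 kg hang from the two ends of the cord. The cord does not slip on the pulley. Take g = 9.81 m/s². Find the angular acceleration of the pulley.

α ≈ 6.18 rad/s²

I = ½MR² = (1/2)(11.0)(0.333)² = 0.6099 kg·m².
Heavier block: m₁g − T₁ = m₁a. Lighter block: T₂ − m₂g = m₂a.
Pulley: (T₁ − T₂)R = Iα = I(a/R), so T₁ − T₂ = (I/R²)a = (1/2)M_p a = 5.500·a.
Adding the three: (m₁ − m₂)g = (m₁ + m₂ + 5.500)a, so a = (5.21 − 2.45)(9.81)/(5.21 + 2.45 + 5.500) = 2.057 m/s².
α = a/R = 2.057/0.333 = 6.178 rad/s².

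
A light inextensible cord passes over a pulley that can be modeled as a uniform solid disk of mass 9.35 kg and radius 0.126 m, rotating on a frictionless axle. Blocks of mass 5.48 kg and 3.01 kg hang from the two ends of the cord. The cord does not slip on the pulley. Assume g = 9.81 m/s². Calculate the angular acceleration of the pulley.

α ≈ 14.6 rad/s²

I = ½MR² = (1/2)(9.35)(0.126)² = 0.07422 kg·m².
Heavier block: m₁g − T₁ = m₁a. Lighter block: T₂ − m₂g = m₂a.
Pulley: (T₁ − T₂)R = Iα = I(a/R), so T₁ − T₂ = (I/R²)a = (1/2)M_p a = 4.675·a.
Adding the three: (m₁ − m₂)g = (m₁ + m₂ + 4.675)a, so a = (5.48 − 3.01)(9.81)/(5.48 + 3.01 + 4.675) = 1.841 m/s².
α = a/R = 1.841/0.126 = 14.61 rad/s².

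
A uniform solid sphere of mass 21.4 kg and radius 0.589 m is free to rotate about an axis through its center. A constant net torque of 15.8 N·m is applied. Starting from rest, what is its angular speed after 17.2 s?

I = (2/5)MR² = (2/5)(21.4)(0.589)² = 2.970 kg·m².
α = τ/I = 15.8/2.970 = 5.321 rad/s².
ω = ω₀ + αt = 0 + (5.321)(17.2) = 91.51 rad/s.

ω ≈ 91.5 rad/s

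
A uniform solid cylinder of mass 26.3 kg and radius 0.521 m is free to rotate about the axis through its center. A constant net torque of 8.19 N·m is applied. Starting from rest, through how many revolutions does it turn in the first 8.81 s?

I = ½MR² = (1/2)(26.3)(0.521)² = 3.569 kg·m².
α = τ/I = 8.19/3.569 = 2.294 rad/s².
θ = ½αt² = ½(2.294)(8.81)² = 89.04 rad.
Revolutions = θ/(2π) = 14.17.

≈ 14.2 revolutions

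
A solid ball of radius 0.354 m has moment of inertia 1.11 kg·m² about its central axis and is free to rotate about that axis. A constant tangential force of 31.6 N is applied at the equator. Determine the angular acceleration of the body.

α ≈ 10.1 rad/s²

τ = F R = (31.6)(0.354) = 11.19 N·m.
From τ = Iα: α = 11.19/1.110 = 10.08 rad/s².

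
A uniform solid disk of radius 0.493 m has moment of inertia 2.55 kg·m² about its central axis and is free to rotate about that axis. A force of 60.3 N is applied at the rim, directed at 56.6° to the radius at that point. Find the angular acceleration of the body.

α ≈ 9.73 rad/s²

Only the tangential component produces torque: τ = F R sinθ = (60.3)(0.493) sin 56.6° = 24.82 N·m.
Newton's second law for rotation, τ = Iα, gives α = τ/I = 24.82/2.550 = 9.733 rad/s².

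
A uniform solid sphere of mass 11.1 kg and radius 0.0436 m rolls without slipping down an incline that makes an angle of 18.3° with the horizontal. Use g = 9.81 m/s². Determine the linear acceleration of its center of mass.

a ≈ 2.20 m/s²

Translation along the incline: Mg sinθ − f = Ma.
Rotation about the center: fR = Iα with I = (2/5)MR². No-slip gives a = αR, so f = (I/R²)a = (2/5)M a.
Substituting: Mg sinθ = (1 + 0.4000)Ma, so a = g sinθ/(1 + 0.4000) = (9.81) sin 18.3° / 1.400 = 2.200 m/s².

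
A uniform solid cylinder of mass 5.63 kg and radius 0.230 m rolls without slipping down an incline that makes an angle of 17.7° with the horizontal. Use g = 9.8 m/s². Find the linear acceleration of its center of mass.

Translation along the incline: Mg sinθ − f = Ma.
Rotation about the center: fR = Iα with I = ½MR². No-slip gives a = αR, so f = (I/R²)a = (1/2)M a.
Substituting: Mg sinθ = (1 + 0.5000)Ma, so a = g sinθ/(1 + 0.5000) = (9.8) sin 17.7° / 1.500 = 1.986 m/s².

a ≈ 1.99 m/s²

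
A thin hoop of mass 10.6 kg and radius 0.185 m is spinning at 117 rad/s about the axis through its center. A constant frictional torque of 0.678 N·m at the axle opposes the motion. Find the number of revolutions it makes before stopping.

≈ 583 revolutions

I = MR² = (10.6)(0.185)² = 0.3628 kg·m².
The net torque has magnitude 0.678 N·m, opposing ω.
|α| = τ/I = 0.6780/0.3628 = 1.869 rad/s² (deceleration).
ω² = ω₀² − 2|α|θ with ω = 0 ⇒ θ = ω₀²/(2|α|) = 3662 rad = 582.9 rev.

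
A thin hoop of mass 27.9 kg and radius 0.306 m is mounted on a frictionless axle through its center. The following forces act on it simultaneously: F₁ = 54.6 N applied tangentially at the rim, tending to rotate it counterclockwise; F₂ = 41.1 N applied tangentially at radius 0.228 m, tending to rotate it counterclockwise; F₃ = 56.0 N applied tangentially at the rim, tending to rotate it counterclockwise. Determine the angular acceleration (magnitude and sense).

I = MR² = (27.9)(0.306)² = 2.612 kg·m².
Taking counterclockwise as positive: τ₁ = +(54.6)(0.306) = +16.71 N·m; τ₂ = +(41.1)(0.228) = +9.371 N·m; τ₃ = +(56.0)(0.306) = +17.14 N·m.
Net torque τ = 43.21 N·m.
α = τ/I = 43.21/2.612 = 16.54 rad/s².

α ≈ 16.5 rad/s², counterclockwise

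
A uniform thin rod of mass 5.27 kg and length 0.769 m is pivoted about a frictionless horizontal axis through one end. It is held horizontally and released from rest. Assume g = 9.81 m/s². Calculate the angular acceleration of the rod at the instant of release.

About the pivot, I = (1/3)ML² = (1/3)(5.27)(0.769)² = 1.039 kg·m².
The weight acts at the center, a distance L/2 = 0.3845 m from the pivot; τ = Mg(L/2) = 19.88 N·m.
α = τ/I = 19.88/1.039 = 19.14 rad/s².

α ≈ 19.1 rad/s²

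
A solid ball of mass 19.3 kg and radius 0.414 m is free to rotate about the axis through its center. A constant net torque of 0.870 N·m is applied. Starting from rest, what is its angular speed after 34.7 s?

ω ≈ 22.8 rad/s

I = (2/5)MR² = (2/5)(19.3)(0.414)² = 1.323 kg·m².
α = τ/I = 0.870/1.323 = 0.6575 rad/s².
ω = ω₀ + αt = 0 + (0.6575)(34.7) = 22.82 rad/s.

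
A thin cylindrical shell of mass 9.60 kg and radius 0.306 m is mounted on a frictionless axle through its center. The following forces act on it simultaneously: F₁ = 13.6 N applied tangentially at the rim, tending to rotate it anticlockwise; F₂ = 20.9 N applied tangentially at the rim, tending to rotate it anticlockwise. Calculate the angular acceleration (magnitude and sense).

I = MR² = (9.60)(0.306)² = 0.8989 kg·m².
Taking anticlockwise as positive: τ₁ = +(13.6)(0.306) = +4.162 N·m; τ₂ = +(20.9)(0.306) = +6.395 N·m.
Net torque τ = 10.56 N·m.
α = τ/I = 10.56/0.8989 = 11.74 rad/s².

α ≈ 11.7 rad/s², anticlockwise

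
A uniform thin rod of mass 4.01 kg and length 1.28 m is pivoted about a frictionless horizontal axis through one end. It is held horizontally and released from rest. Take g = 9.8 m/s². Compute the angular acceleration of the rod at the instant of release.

α ≈ 11.5 rad/s²

About the pivot, I = (1/3)ML² = (1/3)(4.01)(1.28)² = 2.190 kg·m².
The weight acts at the center, a distance L/2 = 0.6400 m from the pivot; τ = Mg(L/2) = 25.15 N·m.
α = τ/I = 25.15/2.190 = 11.48 rad/s².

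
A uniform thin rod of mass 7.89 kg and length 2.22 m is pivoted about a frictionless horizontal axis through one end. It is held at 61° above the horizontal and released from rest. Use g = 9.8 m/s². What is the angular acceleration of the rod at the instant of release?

α ≈ 3.21 rad/s²

About the pivot, I = (1/3)ML² = (1/3)(7.89)(2.22)² = 12.96 kg·m².
The weight acts at the center, a distance L/2 = 1.110 m from the pivot; τ = Mg(L/2) cos 61° = 41.61 N·m.
α = τ/I = 41.61/12.96 = 3.210 rad/s².
(Equivalently α = (3g/(2L)) cos 61° = 3.210 rad/s².)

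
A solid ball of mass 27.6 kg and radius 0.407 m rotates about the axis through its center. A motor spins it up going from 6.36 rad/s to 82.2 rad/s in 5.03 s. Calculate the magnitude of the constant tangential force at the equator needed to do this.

F ≈ 67.7 N

I = (2/5)MR² = (2/5)(27.6)(0.407)² = 1.829 kg·m².
α = Δω/Δt = (82.2 − 6.36)/5.03 = 15.08 rad/s².
The required torque is τ = Iα = (1.829)(15.08) = 27.57 N·m.
A tangential force at the equator gives τ = FR, so F = τ/R = 27.57/0.407 = 67.75 N.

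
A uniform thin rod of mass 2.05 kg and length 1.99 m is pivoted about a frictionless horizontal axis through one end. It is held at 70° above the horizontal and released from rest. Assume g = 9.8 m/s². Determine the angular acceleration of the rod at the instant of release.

α ≈ 2.53 rad/s²

About the pivot, I = (1/3)ML² = (1/3)(2.05)(1.99)² = 2.706 kg·m².
The weight acts at the center, a distance L/2 = 0.9950 m from the pivot; τ = Mg(L/2) cos 70° = 6.837 N·m.
α = τ/I = 6.837/2.706 = 2.526 rad/s².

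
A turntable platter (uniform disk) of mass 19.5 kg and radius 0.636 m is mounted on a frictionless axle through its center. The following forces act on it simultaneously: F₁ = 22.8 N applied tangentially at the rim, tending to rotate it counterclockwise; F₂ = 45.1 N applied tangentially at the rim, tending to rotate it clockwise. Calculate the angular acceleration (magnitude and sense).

α ≈ 3.60 rad/s², clockwise

I = ½MR² = (1/2)(19.5)(0.636)² = 3.944 kg·m².
Taking counterclockwise as positive: τ₁ = +(22.8)(0.636) = +14.50 N·m; τ₂ = −(45.1)(0.636) = −28.68 N·m.
Net torque τ = -14.18 N·m.
α = τ/I = -14.18/3.944 = -3.596 rad/s².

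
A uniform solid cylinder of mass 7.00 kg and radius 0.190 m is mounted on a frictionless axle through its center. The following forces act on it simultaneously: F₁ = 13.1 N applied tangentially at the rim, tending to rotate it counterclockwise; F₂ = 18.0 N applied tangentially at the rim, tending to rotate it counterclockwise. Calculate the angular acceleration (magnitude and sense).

I = ½MR² = (1/2)(7.00)(0.190)² = 0.1264 kg·m².
Taking counterclockwise as positive: τ₁ = +(13.1)(0.190) = +2.489 N·m; τ₂ = +(18.0)(0.190) = +3.420 N·m.
Net torque τ = 5.909 N·m.
α = τ/I = 5.909/0.1264 = 46.77 rad/s².

α ≈ 46.8 rad/s², counterclockwise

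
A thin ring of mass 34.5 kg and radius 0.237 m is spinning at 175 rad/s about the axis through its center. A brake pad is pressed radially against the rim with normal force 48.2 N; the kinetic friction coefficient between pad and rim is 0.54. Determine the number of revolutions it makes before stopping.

I = MR² = (34.5)(0.237)² = 1.938 kg·m².
Friction force f = μN = (0.54)(48.2) = 26.03 N at the rim; torque magnitude τ = fR = 6.169 N·m, opposing ω.
|α| = τ/I = 6.169/1.938 = 3.183 rad/s² (deceleration).
ω² = ω₀² − 2|α|θ with ω = 0 ⇒ θ = ω₀²/(2|α|) = 4810 rad = 765.6 rev.

≈ 766 revolutions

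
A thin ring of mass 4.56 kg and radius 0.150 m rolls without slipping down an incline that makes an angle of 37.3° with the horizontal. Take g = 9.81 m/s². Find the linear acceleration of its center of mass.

Translation along the incline: Mg sinθ − f = Ma.
Rotation about the center: fR = Iα with I = MR². No-slip gives a = αR, so f = (I/R²)a = M a.
Substituting: Mg sinθ = (1 + 1.000)Ma, so a = g sinθ/(1 + 1.000) = (9.81) sin 37.3° / 2.000 = 2.972 m/s².

a ≈ 2.97 m/s²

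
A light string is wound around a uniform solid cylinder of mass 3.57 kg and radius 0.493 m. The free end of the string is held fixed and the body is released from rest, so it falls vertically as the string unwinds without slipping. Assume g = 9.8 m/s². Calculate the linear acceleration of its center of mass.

a ≈ 6.53 m/s²

Translation: Mg − T = Ma. Rotation about the center: TR = Iα with I = ½MR².
With a = αR: T = (I/R²)a = (1/2)M a, so Mg = (1 + 0.5000)Ma.
a = g/(1 + 0.5000) = 9.8/1.500 = 6.533 m/s².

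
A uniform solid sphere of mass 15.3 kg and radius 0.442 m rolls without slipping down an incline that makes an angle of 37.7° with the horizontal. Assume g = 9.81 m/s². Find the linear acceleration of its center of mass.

a ≈ 4.29 m/s²

Translation along the incline: Mg sinθ − f = Ma.
Rotation about the center: fR = Iα with I = (2/5)MR². No-slip gives a = αR, so f = (I/R²)a = (2/5)M a.
Substituting: Mg sinθ = (1 + 0.4000)Ma, so a = g sinθ/(1 + 0.4000) = (9.81) sin 37.7° / 1.400 = 4.285 m/s².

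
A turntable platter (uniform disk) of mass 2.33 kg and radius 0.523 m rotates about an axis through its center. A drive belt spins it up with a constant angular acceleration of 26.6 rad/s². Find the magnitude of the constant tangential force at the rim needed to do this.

F ≈ 16.2 N

I = ½MR² = (1/2)(2.33)(0.523)² = 0.3187 kg·m².
The required torque is τ = Iα = (0.3187)(26.60) = 8.476 N·m.
A tangential force at the rim gives τ = FR, so F = τ/R = 8.476/0.523 = 16.21 N.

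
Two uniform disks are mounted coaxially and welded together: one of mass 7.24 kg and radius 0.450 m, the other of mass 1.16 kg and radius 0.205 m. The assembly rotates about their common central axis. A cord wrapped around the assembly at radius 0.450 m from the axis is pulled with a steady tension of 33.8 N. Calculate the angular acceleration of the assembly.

I = ½M₁R₁² + ½M₂R₂² = ½(7.24)(0.450)² + ½(1.16)(0.205)² = 0.7574 kg·m².
τ = F r = (33.8)(0.450) = 15.21 N·m.
α = τ/I = 15.21/0.7574 = 20.08 rad/s².

α ≈ 20.1 rad/s²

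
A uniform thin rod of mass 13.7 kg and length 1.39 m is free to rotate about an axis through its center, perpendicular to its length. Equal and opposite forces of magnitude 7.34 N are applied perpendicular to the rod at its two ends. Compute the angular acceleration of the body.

α ≈ 4.63 rad/s²

I = (1/12)ML² = (1/12)(13.7)(1.39)² = 2.206 kg·m².
The couple gives τ = F·(L/2) + F·(L/2) = F L = (7.34)(1.39) = 10.20 N·m.
From τ = Iα: α = 10.20/2.206 = 4.625 rad/s².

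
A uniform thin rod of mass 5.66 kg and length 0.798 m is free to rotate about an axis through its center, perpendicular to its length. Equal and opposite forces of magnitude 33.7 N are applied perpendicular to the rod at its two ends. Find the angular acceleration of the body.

α ≈ 89.5 rad/s²

I = (1/12)ML² = (1/12)(5.66)(0.798)² = 0.3004 kg·m².
The couple gives τ = F·(L/2) + F·(L/2) = F L = (33.7)(0.798) = 26.89 N·m.
From τ = Iα: α = 26.89/0.3004 = 89.53 rad/s².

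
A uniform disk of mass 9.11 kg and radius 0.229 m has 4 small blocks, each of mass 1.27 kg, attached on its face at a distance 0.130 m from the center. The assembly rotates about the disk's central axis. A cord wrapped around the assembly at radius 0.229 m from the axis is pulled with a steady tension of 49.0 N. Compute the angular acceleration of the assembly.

I_disk = ½MR² = ½(9.11)(0.229)² = 0.2389 kg·m².
I_blocks = 4·m·r² = 4(1.27)(0.130)² = 0.08585 kg·m².
Total I = 0.3247 kg·m².
τ = F r = (49.0)(0.229) = 11.22 N·m.
α = τ/I = 11.22/0.3247 = 34.56 rad/s².

α ≈ 34.6 rad/s²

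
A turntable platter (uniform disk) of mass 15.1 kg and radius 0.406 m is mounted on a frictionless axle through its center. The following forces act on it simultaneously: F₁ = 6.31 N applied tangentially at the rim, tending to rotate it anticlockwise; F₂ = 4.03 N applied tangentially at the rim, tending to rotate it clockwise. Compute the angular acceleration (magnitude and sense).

I = ½MR² = (1/2)(15.1)(0.406)² = 1.245 kg·m².
Taking anticlockwise as positive: τ₁ = +(6.31)(0.406) = +2.562 N·m; τ₂ = −(4.03)(0.406) = −1.636 N·m.
Net torque τ = 0.9257 N·m.
α = τ/I = 0.9257/1.245 = 0.7438 rad/s².

α ≈ 0.744 rad/s², anticlockwise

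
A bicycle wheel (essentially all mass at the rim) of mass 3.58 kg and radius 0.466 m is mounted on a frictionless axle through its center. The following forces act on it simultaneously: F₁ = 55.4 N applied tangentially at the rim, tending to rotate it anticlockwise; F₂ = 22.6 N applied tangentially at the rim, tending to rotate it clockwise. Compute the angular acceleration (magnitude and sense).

α ≈ 19.7 rad/s², anticlockwise

I = MR² = (3.58)(0.466)² = 0.7774 kg·m².
Taking anticlockwise as positive: τ₁ = +(55.4)(0.466) = +25.82 N·m; τ₂ = −(22.6)(0.466) = −10.53 N·m.
Net torque τ = 15.28 N·m.
α = τ/I = 15.28/0.7774 = 19.66 rad/s².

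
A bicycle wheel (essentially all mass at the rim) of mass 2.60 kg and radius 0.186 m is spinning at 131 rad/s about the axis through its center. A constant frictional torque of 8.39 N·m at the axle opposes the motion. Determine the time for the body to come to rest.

I = MR² = (2.60)(0.186)² = 0.08995 kg·m².
The net torque has magnitude 8.39 N·m, opposing ω.
|α| = τ/I = 8.390/0.08995 = 93.27 rad/s² (deceleration).
0 = ω₀ − |α|t ⇒ t = ω₀/|α| = 131/93.27 = 1.404 s.

t ≈ 1.40 s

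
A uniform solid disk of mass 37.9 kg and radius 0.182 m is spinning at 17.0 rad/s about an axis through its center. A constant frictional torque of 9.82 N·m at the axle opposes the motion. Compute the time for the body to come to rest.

I = ½MR² = (1/2)(37.9)(0.182)² = 0.6277 kg·m².
The net torque has magnitude 9.82 N·m, opposing ω.
|α| = τ/I = 9.820/0.6277 = 15.64 rad/s² (deceleration).
0 = ω₀ − |α|t ⇒ t = ω₀/|α| = 17.0/15.64 = 1.087 s.

t ≈ 1.09 s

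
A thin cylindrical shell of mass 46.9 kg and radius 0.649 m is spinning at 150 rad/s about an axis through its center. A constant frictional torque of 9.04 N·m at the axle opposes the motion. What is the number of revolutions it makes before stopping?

I = MR² = (46.9)(0.649)² = 19.75 kg·m².
The net torque has magnitude 9.04 N·m, opposing ω.
|α| = τ/I = 9.040/19.75 = 0.4576 rad/s² (deceleration).
ω² = ω₀² − 2|α|θ with ω = 0 ⇒ θ = ω₀²/(2|α|) = 24580 rad = 3913 rev.

≈ 3910 revolutions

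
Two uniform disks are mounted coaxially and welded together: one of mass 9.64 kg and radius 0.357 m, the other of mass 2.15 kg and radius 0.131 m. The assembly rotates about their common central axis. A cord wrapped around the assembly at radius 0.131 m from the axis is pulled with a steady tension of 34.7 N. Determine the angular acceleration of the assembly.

I = ½M₁R₁² + ½M₂R₂² = ½(9.64)(0.357)² + ½(2.15)(0.131)² = 0.6328 kg·m².
τ = F r = (34.7)(0.131) = 4.546 N·m.
α = τ/I = 4.546/0.6328 = 7.184 rad/s².

α ≈ 7.18 rad/s²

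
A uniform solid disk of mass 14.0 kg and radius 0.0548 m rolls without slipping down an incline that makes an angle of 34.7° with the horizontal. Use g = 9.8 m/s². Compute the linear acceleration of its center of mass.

Translation along the incline: Mg sinθ − f = Ma.
Rotation about the center: fR = Iα with I = ½MR². No-slip gives a = αR, so f = (I/R²)a = (1/2)M a.
Substituting: Mg sinθ = (1 + 0.5000)Ma, so a = g sinθ/(1 + 0.5000) = (9.8) sin 34.7° / 1.500 = 3.719 m/s².

a ≈ 3.72 m/s²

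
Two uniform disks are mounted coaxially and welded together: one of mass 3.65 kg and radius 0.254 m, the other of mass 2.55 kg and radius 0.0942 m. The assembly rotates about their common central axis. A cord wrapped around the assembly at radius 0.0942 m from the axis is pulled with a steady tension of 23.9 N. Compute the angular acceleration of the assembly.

α ≈ 17.4 rad/s²

I = ½M₁R₁² + ½M₂R₂² = ½(3.65)(0.254)² + ½(2.55)(0.0942)² = 0.1291 kg·m².
τ = F r = (23.9)(0.0942) = 2.251 N·m.
α = τ/I = 2.251/0.1291 = 17.45 rad/s².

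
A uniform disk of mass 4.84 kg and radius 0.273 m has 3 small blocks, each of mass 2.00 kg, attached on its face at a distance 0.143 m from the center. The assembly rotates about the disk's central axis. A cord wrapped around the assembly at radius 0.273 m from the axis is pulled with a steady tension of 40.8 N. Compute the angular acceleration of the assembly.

α ≈ 36.8 rad/s²

I_disk = ½MR² = ½(4.84)(0.273)² = 0.1804 kg·m².
I_blocks = 3·m·r² = 3(2.00)(0.143)² = 0.1227 kg·m².
Total I = 0.3031 kg·m².
τ = F r = (40.8)(0.273) = 11.14 N·m.
α = τ/I = 11.14/0.3031 = 36.75 rad/s².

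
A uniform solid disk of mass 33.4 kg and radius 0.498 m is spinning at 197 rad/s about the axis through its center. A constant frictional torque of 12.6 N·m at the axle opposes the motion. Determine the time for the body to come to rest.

I = ½MR² = (1/2)(33.4)(0.498)² = 4.142 kg·m².
The net torque has magnitude 12.6 N·m, opposing ω.
|α| = τ/I = 12.60/4.142 = 3.042 rad/s² (deceleration).
0 = ω₀ − |α|t ⇒ t = ω₀/|α| = 197/3.042 = 64.75 s.

t ≈ 64.8 s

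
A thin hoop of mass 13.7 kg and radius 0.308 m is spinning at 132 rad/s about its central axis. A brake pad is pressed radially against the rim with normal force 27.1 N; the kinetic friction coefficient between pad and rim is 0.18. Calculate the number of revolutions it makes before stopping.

≈ 1200 revolutions

I = MR² = (13.7)(0.308)² = 1.300 kg·m².
Friction force f = μN = (0.18)(27.1) = 4.878 N at the rim; torque magnitude τ = fR = 1.502 N·m, opposing ω.
|α| = τ/I = 1.502/1.300 = 1.156 rad/s² (deceleration).
ω² = ω₀² − 2|α|θ with ω = 0 ⇒ θ = ω₀²/(2|α|) = 7536 rad = 1199 rev.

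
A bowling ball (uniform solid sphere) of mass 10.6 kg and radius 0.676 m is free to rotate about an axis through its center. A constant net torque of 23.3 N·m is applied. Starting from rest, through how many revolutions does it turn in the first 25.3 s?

I = (2/5)MR² = (2/5)(10.6)(0.676)² = 1.938 kg·m².
α = τ/I = 23.3/1.938 = 12.03 rad/s².
θ = ½αt² = ½(12.03)(25.3)² = 3849 rad.
Revolutions = θ/(2π) = 612.5.

≈ 613 revolutions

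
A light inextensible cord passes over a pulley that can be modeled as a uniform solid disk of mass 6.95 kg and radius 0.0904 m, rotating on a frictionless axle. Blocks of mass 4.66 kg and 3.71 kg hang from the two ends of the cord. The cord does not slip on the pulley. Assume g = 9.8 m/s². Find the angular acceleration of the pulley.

α ≈ 8.69 rad/s²

I = ½MR² = (1/2)(6.95)(0.0904)² = 0.02840 kg·m².
Heavier block: m₁g − T₁ = m₁a. Lighter block: T₂ − m₂g = m₂a.
Pulley: (T₁ − T₂)R = Iα = I(a/R), so T₁ − T₂ = (I/R²)a = (1/2)M_p a = 3.475·a.
Adding the three: (m₁ − m₂)g = (m₁ + m₂ + 3.475)a, so a = (4.66 − 3.71)(9.8)/(4.66 + 3.71 + 3.475) = 0.7860 m/s².
α = a/R = 0.7860/0.0904 = 8.695 rad/s².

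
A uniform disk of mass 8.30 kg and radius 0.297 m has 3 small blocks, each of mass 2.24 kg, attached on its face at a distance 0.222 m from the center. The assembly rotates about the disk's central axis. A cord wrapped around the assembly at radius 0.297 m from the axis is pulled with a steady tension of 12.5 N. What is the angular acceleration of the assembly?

α ≈ 5.32 rad/s²

I_disk = ½MR² = ½(8.30)(0.297)² = 0.3661 kg·m².
I_blocks = 3·m·r² = 3(2.24)(0.222)² = 0.3312 kg·m².
Total I = 0.6973 kg·m².
τ = F r = (12.5)(0.297) = 3.712 N·m.
α = τ/I = 3.712/0.6973 = 5.324 rad/s².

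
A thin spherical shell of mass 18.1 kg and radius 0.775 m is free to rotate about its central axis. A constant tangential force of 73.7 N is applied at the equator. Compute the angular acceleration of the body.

I = (2/3)MR² = (2/3)(18.1)(0.775)² = 7.248 kg·m².
τ = F R = (73.7)(0.775) = 57.12 N·m.
From τ = Iα: α = 57.12/7.248 = 7.881 rad/s².

α ≈ 7.88 rad/s²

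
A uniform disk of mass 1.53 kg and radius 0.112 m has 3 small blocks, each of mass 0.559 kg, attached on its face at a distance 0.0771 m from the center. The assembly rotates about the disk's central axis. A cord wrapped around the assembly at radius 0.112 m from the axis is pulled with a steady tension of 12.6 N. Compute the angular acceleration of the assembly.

I_disk = ½MR² = ½(1.53)(0.112)² = 0.009596 kg·m².
I_blocks = 3·m·r² = 3(0.559)(0.0771)² = 0.009969 kg·m².
Total I = 0.01956 kg·m².
τ = F r = (12.6)(0.112) = 1.411 N·m.
α = τ/I = 1.411/0.01956 = 72.13 rad/s².

α ≈ 72.1 rad/s²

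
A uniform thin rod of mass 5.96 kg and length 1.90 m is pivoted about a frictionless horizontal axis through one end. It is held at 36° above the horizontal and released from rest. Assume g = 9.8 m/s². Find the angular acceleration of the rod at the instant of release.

About the pivot, I = (1/3)ML² = (1/3)(5.96)(1.90)² = 7.172 kg·m².
The weight acts at the center, a distance L/2 = 0.9500 m from the pivot; τ = Mg(L/2) cos 36° = 44.89 N·m.
α = τ/I = 44.89/7.172 = 6.259 rad/s².
(Equivalently α = (3g/(2L)) cos 36° = 6.259 rad/s².)

α ≈ 6.26 rad/s²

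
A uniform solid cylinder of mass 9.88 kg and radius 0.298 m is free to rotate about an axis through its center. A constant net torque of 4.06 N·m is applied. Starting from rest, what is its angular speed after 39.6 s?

ω ≈ 366 rad/s

I = ½MR² = (1/2)(9.88)(0.298)² = 0.4387 kg·m².
α = τ/I = 4.06/0.4387 = 9.255 rad/s².
ω = ω₀ + αt = 0 + (9.255)(39.6) = 366.5 rad/s.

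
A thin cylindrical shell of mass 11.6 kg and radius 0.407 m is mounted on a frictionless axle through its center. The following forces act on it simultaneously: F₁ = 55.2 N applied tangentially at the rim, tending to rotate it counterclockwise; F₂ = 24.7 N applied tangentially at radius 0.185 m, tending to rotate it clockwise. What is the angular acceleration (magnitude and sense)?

α ≈ 9.31 rad/s², counterclockwise

I = MR² = (11.6)(0.407)² = 1.922 kg·m².
Taking counterclockwise as positive: τ₁ = +(55.2)(0.407) = +22.47 N·m; τ₂ = −(24.7)(0.185) = −4.569 N·m.
Net torque τ = 17.90 N·m.
α = τ/I = 17.90/1.922 = 9.314 rad/s².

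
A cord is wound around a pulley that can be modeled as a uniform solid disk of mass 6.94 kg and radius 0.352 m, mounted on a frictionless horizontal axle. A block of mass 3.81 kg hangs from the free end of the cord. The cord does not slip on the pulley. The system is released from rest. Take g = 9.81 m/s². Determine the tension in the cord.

T ≈ 17.8 N

I = ½MR² = (1/2)(6.94)(0.352)² = 0.4299 kg·m².
Block: mg − T = ma. Pulley: TR = Iα. No-slip: a = αR, so T = (I/R²)a = 3.470·a.
Then mg = (m + 3.470)a, so a = (3.81)(9.81)/(3.81 + 3.470) = 5.134 m/s².
T = 3.470·a = 17.82 N.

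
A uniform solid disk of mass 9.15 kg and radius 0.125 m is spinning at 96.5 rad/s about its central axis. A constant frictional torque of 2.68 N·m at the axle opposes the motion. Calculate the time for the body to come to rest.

I = ½MR² = (1/2)(9.15)(0.125)² = 0.07148 kg·m².
The net torque has magnitude 2.68 N·m, opposing ω.
|α| = τ/I = 2.680/0.07148 = 37.49 rad/s² (deceleration).
0 = ω₀ − |α|t ⇒ t = ω₀/|α| = 96.5/37.49 = 2.574 s.

t ≈ 2.57 s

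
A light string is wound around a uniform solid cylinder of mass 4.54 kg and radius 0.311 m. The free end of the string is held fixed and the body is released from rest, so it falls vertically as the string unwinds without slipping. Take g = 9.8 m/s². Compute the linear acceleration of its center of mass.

Translation: Mg − T = Ma. Rotation about the center: TR = Iα with I = ½MR².
With a = αR: T = (I/R²)a = (1/2)M a, so Mg = (1 + 0.5000)Ma.
a = g/(1 + 0.5000) = 9.8/1.500 = 6.533 m/s².

a ≈ 6.53 m/s²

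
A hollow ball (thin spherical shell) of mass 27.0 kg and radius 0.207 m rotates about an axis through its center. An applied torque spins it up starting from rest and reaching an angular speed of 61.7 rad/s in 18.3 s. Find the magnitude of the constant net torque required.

I = (2/3)MR² = (2/3)(27.0)(0.207)² = 0.7713 kg·m².
α = Δω/Δt = (61.7 − 0)/18.3 = 3.372 rad/s².
τ = Iα = (0.7713)(3.372) = 2.600 N·m.

τ ≈ 2.60 N·m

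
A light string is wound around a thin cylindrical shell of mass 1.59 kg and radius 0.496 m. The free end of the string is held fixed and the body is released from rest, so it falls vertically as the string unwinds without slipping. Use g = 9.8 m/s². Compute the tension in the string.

T ≈ 7.79 N

Translation: Mg − T = Ma. Rotation about the center: TR = Iα with I = MR².
With a = αR: T = (I/R²)a = M a, so Mg = (1 + 1.000)Ma.
a = g/(1 + 1.000) = 9.8/2.000 = 4.900 m/s².
T = 1.000·M·a = (1.000)(1.59)(4.900) = 7.791 N.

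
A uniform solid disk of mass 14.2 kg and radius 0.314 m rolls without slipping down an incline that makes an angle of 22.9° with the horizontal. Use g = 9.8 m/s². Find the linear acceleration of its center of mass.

a ≈ 2.54 m/s²

Translation along the incline: Mg sinθ − f = Ma.
Rotation about the center: fR = Iα with I = ½MR². No-slip gives a = αR, so f = (I/R²)a = (1/2)M a.
Substituting: Mg sinθ = (1 + 0.5000)Ma, so a = g sinθ/(1 + 0.5000) = (9.8) sin 22.9° / 1.500 = 2.542 m/s².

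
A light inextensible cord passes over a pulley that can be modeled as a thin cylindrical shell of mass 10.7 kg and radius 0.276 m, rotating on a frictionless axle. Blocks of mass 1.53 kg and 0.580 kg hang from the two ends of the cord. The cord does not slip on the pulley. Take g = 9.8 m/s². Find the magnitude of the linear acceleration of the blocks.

a ≈ 0.727 m/s²

I = MR² = (10.7)(0.276)² = 0.8151 kg·m².
Heavier block: m₁g − T₁ = m₁a. Lighter block: T₂ − m₂g = m₂a.
Pulley: (T₁ − T₂)R = Iα = I(a/R), so T₁ − T₂ = (I/R²)a = 1·M_p a = 10.70·a.
Adding the three: (m₁ − m₂)g = (m₁ + m₂ + 10.70)a, so a = (1.53 − 0.580)(9.8)/(1.53 + 0.580 + 10.70) = 0.7268 m/s².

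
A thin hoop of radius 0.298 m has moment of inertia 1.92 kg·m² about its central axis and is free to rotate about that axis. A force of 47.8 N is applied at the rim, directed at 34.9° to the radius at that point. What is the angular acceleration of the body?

α ≈ 4.24 rad/s²

Only the tangential component produces torque: τ = F R sinθ = (47.8)(0.298) sin 34.9° = 8.150 N·m.
Newton's second law for rotation, τ = Iα, gives α = τ/I = 8.150/1.920 = 4.245 rad/s².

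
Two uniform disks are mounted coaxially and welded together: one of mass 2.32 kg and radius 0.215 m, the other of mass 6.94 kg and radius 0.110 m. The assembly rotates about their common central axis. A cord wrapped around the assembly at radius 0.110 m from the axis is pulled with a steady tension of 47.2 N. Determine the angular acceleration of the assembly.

I = ½M₁R₁² + ½M₂R₂² = ½(2.32)(0.215)² + ½(6.94)(0.110)² = 0.09561 kg·m².
τ = F r = (47.2)(0.110) = 5.192 N·m.
α = τ/I = 5.192/0.09561 = 54.31 rad/s².

α ≈ 54.3 rad/s²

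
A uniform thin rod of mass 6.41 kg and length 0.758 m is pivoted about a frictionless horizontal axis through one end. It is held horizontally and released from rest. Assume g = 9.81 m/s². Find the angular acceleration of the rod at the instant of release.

α ≈ 19.4 rad/s²

About the pivot, I = (1/3)ML² = (1/3)(6.41)(0.758)² = 1.228 kg·m².
The weight acts at the center, a distance L/2 = 0.3790 m from the pivot; τ = Mg(L/2) = 23.83 N·m.
α = τ/I = 23.83/1.228 = 19.41 rad/s².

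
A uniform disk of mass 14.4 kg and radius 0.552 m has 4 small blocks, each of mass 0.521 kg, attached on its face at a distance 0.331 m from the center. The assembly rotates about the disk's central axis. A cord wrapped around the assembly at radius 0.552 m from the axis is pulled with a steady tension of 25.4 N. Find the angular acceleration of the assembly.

I_disk = ½MR² = ½(14.4)(0.552)² = 2.194 kg·m².
I_blocks = 4·m·r² = 4(0.521)(0.331)² = 0.2283 kg·m².
Total I = 2.422 kg·m².
τ = F r = (25.4)(0.552) = 14.02 N·m.
α = τ/I = 14.02/2.422 = 5.788 rad/s².

α ≈ 5.79 rad/s²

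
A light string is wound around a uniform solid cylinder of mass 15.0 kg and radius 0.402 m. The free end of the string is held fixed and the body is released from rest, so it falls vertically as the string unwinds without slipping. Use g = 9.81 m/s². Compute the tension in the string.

T ≈ 49.0 N

Translation: Mg − T = Ma. Rotation about the center: TR = Iα with I = ½MR².
With a = αR: T = (I/R²)a = (1/2)M a, so Mg = (1 + 0.5000)Ma.
a = g/(1 + 0.5000) = 9.81/1.500 = 6.540 m/s².
T = 0.5000·M·a = (0.5000)(15.0)(6.540) = 49.05 N.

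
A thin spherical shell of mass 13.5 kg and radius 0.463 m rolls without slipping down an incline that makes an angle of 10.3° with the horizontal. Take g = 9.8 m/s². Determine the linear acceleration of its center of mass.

a ≈ 1.05 m/s²

Translation along the incline: Mg sinθ − f = Ma.
Rotation about the center: fR = Iα with I = (2/3)MR². No-slip gives a = αR, so f = (I/R²)a = (2/3)M a.
Substituting: Mg sinθ = (1 + 0.6667)Ma, so a = g sinθ/(1 + 0.6667) = (9.8) sin 10.3° / 1.667 = 1.051 m/s².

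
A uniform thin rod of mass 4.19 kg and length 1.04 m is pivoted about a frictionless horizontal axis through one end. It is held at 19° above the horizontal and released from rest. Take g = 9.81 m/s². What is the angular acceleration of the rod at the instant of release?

α ≈ 13.4 rad/s²

About the pivot, I = (1/3)ML² = (1/3)(4.19)(1.04)² = 1.511 kg·m².
The weight acts at the center, a distance L/2 = 0.5200 m from the pivot; τ = Mg(L/2) cos 19° = 20.21 N·m.
α = τ/I = 20.21/1.511 = 13.38 rad/s².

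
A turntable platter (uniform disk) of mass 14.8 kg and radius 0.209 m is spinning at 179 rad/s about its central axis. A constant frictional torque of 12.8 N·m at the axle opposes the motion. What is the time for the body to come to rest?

t ≈ 4.52 s

I = ½MR² = (1/2)(14.8)(0.209)² = 0.3232 kg·m².
The net torque has magnitude 12.8 N·m, opposing ω.
|α| = τ/I = 12.80/0.3232 = 39.60 rad/s² (deceleration).
0 = ω₀ − |α|t ⇒ t = ω₀/|α| = 179/39.60 = 4.520 s.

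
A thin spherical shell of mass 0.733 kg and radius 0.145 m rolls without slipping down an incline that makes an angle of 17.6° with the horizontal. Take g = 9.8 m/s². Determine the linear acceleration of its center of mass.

Translation along the incline: Mg sinθ − f = Ma.
Rotation about the center: fR = Iα with I = (2/3)MR². No-slip gives a = αR, so f = (I/R²)a = (2/3)M a.
Substituting: Mg sinθ = (1 + 0.6667)Ma, so a = g sinθ/(1 + 0.6667) = (9.8) sin 17.6° / 1.667 = 1.778 m/s².

a ≈ 1.78 m/s²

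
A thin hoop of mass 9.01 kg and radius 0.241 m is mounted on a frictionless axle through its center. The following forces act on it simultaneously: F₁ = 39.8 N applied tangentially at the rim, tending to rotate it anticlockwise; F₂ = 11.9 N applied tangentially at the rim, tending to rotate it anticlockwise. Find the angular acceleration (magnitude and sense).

α ≈ 23.8 rad/s², anticlockwise

I = MR² = (9.01)(0.241)² = 0.5233 kg·m².
Taking anticlockwise as positive: τ₁ = +(39.8)(0.241) = +9.592 N·m; τ₂ = +(11.9)(0.241) = +2.868 N·m.
Net torque τ = 12.46 N·m.
α = τ/I = 12.46/0.5233 = 23.81 rad/s².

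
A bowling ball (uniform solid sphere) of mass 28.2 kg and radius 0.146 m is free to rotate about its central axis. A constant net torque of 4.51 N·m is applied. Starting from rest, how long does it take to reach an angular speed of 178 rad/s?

t ≈ 9.49 s

I = (2/5)MR² = (2/5)(28.2)(0.146)² = 0.2404 kg·m².
α = τ/I = 4.51/0.2404 = 18.76 rad/s².
ω = αt ⇒ t = ω/α = 178/18.76 = 9.490 s.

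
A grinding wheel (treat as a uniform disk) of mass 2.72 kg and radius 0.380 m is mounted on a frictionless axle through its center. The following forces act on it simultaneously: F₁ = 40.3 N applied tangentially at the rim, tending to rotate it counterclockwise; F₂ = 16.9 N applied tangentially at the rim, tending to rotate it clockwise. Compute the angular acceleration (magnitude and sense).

I = ½MR² = (1/2)(2.72)(0.380)² = 0.1964 kg·m².
Taking counterclockwise as positive: τ₁ = +(40.3)(0.380) = +15.31 N·m; τ₂ = −(16.9)(0.380) = −6.422 N·m.
Net torque τ = 8.892 N·m.
α = τ/I = 8.892/0.1964 = 45.28 rad/s².

α ≈ 45.3 rad/s², counterclockwise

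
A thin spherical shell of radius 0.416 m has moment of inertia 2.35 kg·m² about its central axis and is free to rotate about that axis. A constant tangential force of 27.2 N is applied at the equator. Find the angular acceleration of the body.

τ = F R = (27.2)(0.416) = 11.32 N·m.
Newton's second law for rotation, τ = Iα, gives α = τ/I = 11.32/2.350 = 4.815 rad/s².

α ≈ 4.81 rad/s²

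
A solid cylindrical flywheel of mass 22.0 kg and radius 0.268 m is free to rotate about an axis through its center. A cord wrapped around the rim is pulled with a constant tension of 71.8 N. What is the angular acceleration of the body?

α ≈ 24.4 rad/s²

I = ½MR² = (1/2)(22.0)(0.268)² = 0.7901 kg·m².
τ = F R = (71.8)(0.268) = 19.24 N·m.
From τ = Iα: α = 19.24/0.7901 = 24.36 rad/s².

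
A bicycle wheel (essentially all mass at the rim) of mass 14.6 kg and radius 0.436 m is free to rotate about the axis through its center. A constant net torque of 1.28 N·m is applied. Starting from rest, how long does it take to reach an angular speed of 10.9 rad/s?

I = MR² = (14.6)(0.436)² = 2.775 kg·m².
α = τ/I = 1.28/2.775 = 0.4612 rad/s².
ω = αt ⇒ t = ω/α = 10.9/0.4612 = 23.63 s.

t ≈ 23.6 s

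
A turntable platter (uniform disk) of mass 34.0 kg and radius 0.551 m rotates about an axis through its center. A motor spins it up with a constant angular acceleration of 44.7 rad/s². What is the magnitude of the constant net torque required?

I = ½MR² = (1/2)(34.0)(0.551)² = 5.161 kg·m².
τ = Iα = (5.161)(44.70) = 230.7 N·m.

τ ≈ 231 N·m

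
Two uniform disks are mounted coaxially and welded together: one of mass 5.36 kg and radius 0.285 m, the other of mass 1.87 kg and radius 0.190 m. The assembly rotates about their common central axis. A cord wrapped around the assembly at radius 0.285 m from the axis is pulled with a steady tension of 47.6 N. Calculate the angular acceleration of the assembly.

I = ½M₁R₁² + ½M₂R₂² = ½(5.36)(0.285)² + ½(1.87)(0.190)² = 0.2514 kg·m².
τ = F r = (47.6)(0.285) = 13.57 N·m.
α = τ/I = 13.57/0.2514 = 53.95 rad/s².

α ≈ 54.0 rad/s²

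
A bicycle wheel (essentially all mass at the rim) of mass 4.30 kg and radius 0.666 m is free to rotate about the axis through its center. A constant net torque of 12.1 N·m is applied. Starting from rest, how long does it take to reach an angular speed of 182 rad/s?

I = MR² = (4.30)(0.666)² = 1.907 kg·m².
α = τ/I = 12.1/1.907 = 6.344 rad/s².
ω = αt ⇒ t = ω/α = 182/6.344 = 28.69 s.

t ≈ 28.7 s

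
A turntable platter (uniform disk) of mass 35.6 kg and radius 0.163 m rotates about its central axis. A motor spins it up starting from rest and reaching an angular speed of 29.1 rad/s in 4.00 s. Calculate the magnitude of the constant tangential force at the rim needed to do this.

F ≈ 21.1 N

I = ½MR² = (1/2)(35.6)(0.163)² = 0.4729 kg·m².
α = Δω/Δt = (29.1 − 0)/4.00 = 7.275 rad/s².
The required torque is τ = Iα = (0.4729)(7.275) = 3.441 N·m.
A tangential force at the rim gives τ = FR, so F = τ/R = 3.441/0.163 = 21.11 N.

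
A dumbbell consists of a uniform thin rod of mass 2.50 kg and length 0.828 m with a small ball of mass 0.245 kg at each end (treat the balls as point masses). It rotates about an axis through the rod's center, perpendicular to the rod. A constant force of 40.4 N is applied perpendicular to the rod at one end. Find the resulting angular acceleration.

α ≈ 73.7 rad/s²

I_rod = (1/12)ML² = (1/12)(2.50)(0.828)² = 0.1428 kg·m².
I_balls = 2·m·(L/2)² = 2(0.245)(0.4140)² = 0.08398 kg·m².
Total I = 0.2268 kg·m².
τ = F·(L/2) = (40.4)(0.414) = 16.73 N·m.
α = τ/I = 16.73/0.2268 = 73.74 rad/s².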